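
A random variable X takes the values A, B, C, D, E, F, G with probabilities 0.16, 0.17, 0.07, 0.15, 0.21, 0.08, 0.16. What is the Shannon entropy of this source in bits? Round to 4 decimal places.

H = −Σ pᵢ log₂ pᵢ.
−0.16·log₂(0.16) = 0.4230
−0.17·log₂(0.17) = 0.4346
−0.07·log₂(0.07) = 0.2686
−0.15·log₂(0.15) = 0.4105
−0.21·log₂(0.21) = 0.4728
−0.08·log₂(0.08) = 0.2915
−0.16·log₂(0.16) = 0.4230
Sum ≈ 2.7241 → 2.7241 bits.

2.7241 bits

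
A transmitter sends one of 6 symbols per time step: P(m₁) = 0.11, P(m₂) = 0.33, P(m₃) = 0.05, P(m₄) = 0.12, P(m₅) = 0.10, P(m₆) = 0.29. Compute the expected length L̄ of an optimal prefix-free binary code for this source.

Repeatedly combine the two least-probable nodes; the expected code length is the sum of the merged weights.
merge 1/20 + 1/10 → 3/20
merge 11/100 + 3/25 → 23/100
merge 3/20 + 23/100 → 19/50
merge 29/100 + 33/100 → 31/50
merge 19/50 + 31/50 → 1
L = 3/20 + 23/100 + 19/50 + 31/50 + 1 = 119/50 = 2.38 bits/symbol.

2.38 bits/symbol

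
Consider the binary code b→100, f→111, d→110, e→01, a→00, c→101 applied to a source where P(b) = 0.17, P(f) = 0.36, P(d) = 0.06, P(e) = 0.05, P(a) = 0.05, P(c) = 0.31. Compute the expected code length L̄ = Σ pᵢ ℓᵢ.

L̄ = Σ pᵢ·ℓᵢ = 0.17·3 + 0.36·3 + 0.06·3 + 0.05·2 + 0.05·2 + 0.31·3 = 2.9 bits/symbol.

2.9 bits/symbol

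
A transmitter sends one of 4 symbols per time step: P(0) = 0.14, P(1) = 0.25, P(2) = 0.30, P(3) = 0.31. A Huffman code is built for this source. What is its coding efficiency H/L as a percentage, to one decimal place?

Entropy H = −Σ p log₂ p ≈ 1.9420 bits.
Huffman merges: 7/50+1/4→39/100; 3/10+31/100→61/100; 39/100+61/100→1. L = 2 ≈ 2.0000.
Efficiency = H/L = 1.9420/2.0000 = 97.1%.

97.1%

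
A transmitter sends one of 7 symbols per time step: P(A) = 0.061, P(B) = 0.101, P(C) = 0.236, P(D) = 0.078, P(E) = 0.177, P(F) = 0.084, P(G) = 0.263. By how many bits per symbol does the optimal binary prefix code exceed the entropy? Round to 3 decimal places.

0.032 bits

Entropy H = −Σ p log₂ p ≈ 2.6080 bits.
Huffman merges: 61/1000+39/500→139/1000; 21/250+101/1000→37/200; 139/1000+177/1000→79/250; 37/200+59/250→421/1000; 263/1000+79/250→579/1000; 421/1000+579/1000→1. L = 66/25 ≈ 2.6400.
L − H = 2.6400 − 2.6080 = 0.032 bits.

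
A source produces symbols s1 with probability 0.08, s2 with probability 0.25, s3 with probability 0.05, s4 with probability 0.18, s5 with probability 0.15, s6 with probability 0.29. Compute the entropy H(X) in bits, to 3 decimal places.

2.381 bits

H = −Σ pᵢ log₂ pᵢ.
−0.08·log₂(0.08) = 0.2915
−0.25·log₂(0.25) = 0.5000
−0.05·log₂(0.05) = 0.2161
−0.18·log₂(0.18) = 0.4453
−0.15·log₂(0.15) = 0.4105
−0.29·log₂(0.29) = 0.5179
Sum ≈ 2.3814 → 2.381 bits.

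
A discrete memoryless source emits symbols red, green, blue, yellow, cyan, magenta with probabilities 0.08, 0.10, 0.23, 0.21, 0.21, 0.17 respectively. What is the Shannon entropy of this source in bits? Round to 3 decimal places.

H = −Σ pᵢ log₂ pᵢ.
−0.08·log₂(0.08) = 0.2915
−0.10·log₂(0.10) = 0.3322
−0.23·log₂(0.23) = 0.4877
−0.21·log₂(0.21) = 0.4728
−0.21·log₂(0.21) = 0.4728
−0.17·log₂(0.17) = 0.4346
Sum ≈ 2.4916 → 2.492 bits.

2.492 bits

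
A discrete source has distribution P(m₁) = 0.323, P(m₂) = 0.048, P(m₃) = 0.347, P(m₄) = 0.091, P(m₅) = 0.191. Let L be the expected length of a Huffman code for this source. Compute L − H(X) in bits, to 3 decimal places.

0.084 bits

Entropy H = −Σ p log₂ p ≈ 2.0376 bits.
Huffman merges: 6/125+91/1000→139/1000; 139/1000+191/1000→33/100; 323/1000+33/100→653/1000; 347/1000+653/1000→1. L = 1061/500 ≈ 2.1220.
L − H = 2.1220 − 2.0376 = 0.084 bits.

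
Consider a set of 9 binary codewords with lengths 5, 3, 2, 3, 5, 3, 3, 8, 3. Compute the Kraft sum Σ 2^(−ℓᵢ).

0.94140625

With common denominator 2^8 = 256: Σ 2^(−ℓᵢ) = 8/256 + 32/256 + 64/256 + 32/256 + 8/256 + 32/256 + 32/256 + 1/256 + 32/256 = 241/256 = 0.94140625.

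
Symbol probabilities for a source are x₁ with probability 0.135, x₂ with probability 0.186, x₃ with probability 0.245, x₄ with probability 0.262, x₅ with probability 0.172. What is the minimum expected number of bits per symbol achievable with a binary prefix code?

2.307 bits/symbol

Repeatedly combine the two least-probable nodes; the expected code length is the sum of the merged weights.
merge 27/200 + 43/250 → 307/1000
merge 93/500 + 49/200 → 431/1000
merge 131/500 + 307/1000 → 569/1000
merge 431/1000 + 569/1000 → 1
L = 307/1000 + 431/1000 + 569/1000 + 1 = 2307/1000 = 2.307 bits/symbol.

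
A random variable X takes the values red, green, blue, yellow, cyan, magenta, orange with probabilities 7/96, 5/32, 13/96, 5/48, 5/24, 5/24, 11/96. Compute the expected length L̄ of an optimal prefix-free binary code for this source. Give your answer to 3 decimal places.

Repeatedly combine the two least-probable nodes; the expected code length is the sum of the merged weights.
merge 7/96 + 5/48 → 17/96
merge 11/96 + 13/96 → 1/4
merge 5/32 + 17/96 → 1/3
merge 5/24 + 5/24 → 5/12
merge 1/4 + 1/3 → 7/12
merge 5/12 + 7/12 → 1
L = 17/96 + 1/4 + 1/3 + 5/12 + 7/12 + 1 = 265/96 ≈ 2.760 bits/symbol.

2.760 bits/symbol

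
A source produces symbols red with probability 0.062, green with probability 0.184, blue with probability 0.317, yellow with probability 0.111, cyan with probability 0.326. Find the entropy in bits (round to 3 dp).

H = −Σ pᵢ log₂ pᵢ.
−0.062·log₂(0.062) = 0.2487
−0.184·log₂(0.184) = 0.4494
−0.317·log₂(0.317) = 0.5254
−0.111·log₂(0.111) = 0.3520
−0.326·log₂(0.326) = 0.5272
Sum ≈ 2.1027 → 2.103 bits.

2.103 bits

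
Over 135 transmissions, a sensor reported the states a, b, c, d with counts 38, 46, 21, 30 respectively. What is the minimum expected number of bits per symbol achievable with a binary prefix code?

2 bits/symbol

Probabilities are the counts divided by 135.
Repeatedly combine the two least-probable nodes; the expected code length is the sum of the merged weights.
merge 7/45 + 2/9 → 17/45
merge 38/135 + 46/135 → 28/45
merge 17/45 + 28/45 → 1
L = 17/45 + 28/45 + 1 = 2 bits/symbol.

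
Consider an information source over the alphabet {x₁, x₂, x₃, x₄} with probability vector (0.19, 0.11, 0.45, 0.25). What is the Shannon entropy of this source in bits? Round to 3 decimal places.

1.824 bits

H = −Σ pᵢ log₂ pᵢ.
−0.19·log₂(0.19) = 0.4552
−0.11·log₂(0.11) = 0.3503
−0.45·log₂(0.45) = 0.5184
−0.25·log₂(0.25) = 0.5000
Sum ≈ 1.8239 → 1.824 bits.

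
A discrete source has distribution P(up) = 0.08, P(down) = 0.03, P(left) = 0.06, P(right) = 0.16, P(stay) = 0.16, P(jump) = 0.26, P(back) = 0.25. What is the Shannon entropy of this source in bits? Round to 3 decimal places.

H = −Σ pᵢ log₂ pᵢ.
−0.08·log₂(0.08) = 0.2915
−0.03·log₂(0.03) = 0.1518
−0.06·log₂(0.06) = 0.2435
−0.16·log₂(0.16) = 0.4230
−0.16·log₂(0.16) = 0.4230
−0.26·log₂(0.26) = 0.5053
−0.25·log₂(0.25) = 0.5000
Sum ≈ 2.5381 → 2.538 bits.

2.538 bits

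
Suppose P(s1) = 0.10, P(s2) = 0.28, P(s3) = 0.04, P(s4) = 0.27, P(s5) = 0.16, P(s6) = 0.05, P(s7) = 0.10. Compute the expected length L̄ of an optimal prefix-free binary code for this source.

2.54 bits/symbol

Repeatedly combine the two least-probable nodes; the expected code length is the sum of the merged weights.
merge 1/25 + 1/20 → 9/100
merge 9/100 + 1/10 → 19/100
merge 1/10 + 4/25 → 13/50
merge 19/100 + 13/50 → 9/20
merge 27/100 + 7/25 → 11/20
merge 9/20 + 11/20 → 1
L = 9/100 + 19/100 + 13/50 + 9/20 + 11/20 + 1 = 127/50 = 2.54 bits/symbol.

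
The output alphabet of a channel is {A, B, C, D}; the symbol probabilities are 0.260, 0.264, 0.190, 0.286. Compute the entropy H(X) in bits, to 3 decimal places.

1.984 bits

H = −Σ pᵢ log₂ pᵢ.
−0.260·log₂(0.260) = 0.5053
−0.264·log₂(0.264) = 0.5072
−0.190·log₂(0.190) = 0.4552
−0.286·log₂(0.286) = 0.5165
Sum ≈ 1.9843 → 1.984 bits.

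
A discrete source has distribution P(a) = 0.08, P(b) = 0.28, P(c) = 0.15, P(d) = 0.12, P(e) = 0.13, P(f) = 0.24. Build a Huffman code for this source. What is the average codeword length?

Repeatedly combine the two least-probable nodes; the expected code length is the sum of the merged weights.
merge 2/25 + 3/25 → 1/5
merge 13/100 + 3/20 → 7/25
merge 1/5 + 6/25 → 11/25
merge 7/25 + 7/25 → 14/25
merge 11/25 + 14/25 → 1
L = 1/5 + 7/25 + 11/25 + 14/25 + 1 = 62/25 = 2.48 bits/symbol.

2.48 bits/symbol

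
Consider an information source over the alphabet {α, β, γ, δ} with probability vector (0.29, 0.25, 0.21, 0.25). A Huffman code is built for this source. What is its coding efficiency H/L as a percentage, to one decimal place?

Entropy H = −Σ p log₂ p ≈ 1.9907 bits.
Huffman merges: 21/100+1/4→23/50; 1/4+29/100→27/50; 23/50+27/50→1. L = 2 ≈ 2.0000.
Efficiency = H/L = 1.9907/2.0000 = 99.5%.

99.5%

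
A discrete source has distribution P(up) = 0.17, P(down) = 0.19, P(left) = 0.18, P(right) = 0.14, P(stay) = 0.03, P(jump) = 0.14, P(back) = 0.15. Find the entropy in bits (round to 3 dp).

H = −Σ pᵢ log₂ pᵢ.
−0.17·log₂(0.17) = 0.4346
−0.19·log₂(0.19) = 0.4552
−0.18·log₂(0.18) = 0.4453
−0.14·log₂(0.14) = 0.3971
−0.03·log₂(0.03) = 0.1518
−0.14·log₂(0.14) = 0.3971
−0.15·log₂(0.15) = 0.4105
Sum ≈ 2.6917 → 2.692 bits.

2.692 bits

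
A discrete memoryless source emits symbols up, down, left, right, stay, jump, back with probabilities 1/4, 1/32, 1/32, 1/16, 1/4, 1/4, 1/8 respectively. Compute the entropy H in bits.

2.4375 bits

Each probability is a power of 1/2, so log₂(1/p) is an integer.
H = Σ p·log₂(1/p) = 1/4·2 + 1/32·5 + 1/32·5 + 1/16·4 + 1/4·2 + 1/4·2 + 1/8·3 = 2.4375 bits.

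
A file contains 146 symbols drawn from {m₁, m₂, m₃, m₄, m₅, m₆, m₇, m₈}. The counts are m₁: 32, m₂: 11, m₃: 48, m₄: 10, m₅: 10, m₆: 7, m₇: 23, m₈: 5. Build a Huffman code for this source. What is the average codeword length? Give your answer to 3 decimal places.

2.671 bits/symbol

Probabilities are the counts divided by 146.
Repeatedly combine the two least-probable nodes; the expected code length is the sum of the merged weights.
merge 5/146 + 7/146 → 6/73
merge 5/73 + 5/73 → 10/73
merge 11/146 + 6/73 → 23/146
merge 10/73 + 23/146 → 43/146
merge 23/146 + 16/73 → 55/146
merge 43/146 + 24/73 → 91/146
merge 55/146 + 91/146 → 1
L = 6/73 + 10/73 + 23/146 + 43/146 + 55/146 + 91/146 + 1 = 195/73 ≈ 2.671 bits/symbol.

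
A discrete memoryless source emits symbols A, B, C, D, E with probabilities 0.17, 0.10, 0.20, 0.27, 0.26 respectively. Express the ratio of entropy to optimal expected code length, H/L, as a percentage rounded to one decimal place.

99.0%

Entropy H = −Σ p log₂ p ≈ 2.2465 bits.
Huffman merges: 1/10+17/100→27/100; 1/5+13/50→23/50; 27/100+27/100→27/50; 23/50+27/50→1. L = 227/100 ≈ 2.2700.
Efficiency = H/L = 2.2465/2.2700 = 99.0%.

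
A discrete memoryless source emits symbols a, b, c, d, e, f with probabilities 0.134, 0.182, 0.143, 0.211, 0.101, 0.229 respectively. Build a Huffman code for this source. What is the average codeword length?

Repeatedly combine the two least-probable nodes; the expected code length is the sum of the merged weights.
merge 101/1000 + 67/500 → 47/200
merge 143/1000 + 91/500 → 13/40
merge 211/1000 + 229/1000 → 11/25
merge 47/200 + 13/40 → 14/25
merge 11/25 + 14/25 → 1
L = 47/200 + 13/40 + 11/25 + 14/25 + 1 = 64/25 = 2.56 bits/symbol.

2.56 bits/symbol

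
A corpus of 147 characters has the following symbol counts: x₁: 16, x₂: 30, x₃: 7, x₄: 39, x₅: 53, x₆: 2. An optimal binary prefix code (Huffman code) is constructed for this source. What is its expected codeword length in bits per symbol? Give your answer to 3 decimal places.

Probabilities are the counts divided by 147.
Repeatedly combine the two least-probable nodes; the expected code length is the sum of the merged weights.
merge 2/147 + 1/21 → 3/49
merge 3/49 + 16/147 → 25/147
merge 25/147 + 10/49 → 55/147
merge 13/49 + 53/147 → 92/147
merge 55/147 + 92/147 → 1
L = 3/49 + 25/147 + 55/147 + 92/147 + 1 = 328/147 ≈ 2.231 bits/symbol.

2.231 bits/symbol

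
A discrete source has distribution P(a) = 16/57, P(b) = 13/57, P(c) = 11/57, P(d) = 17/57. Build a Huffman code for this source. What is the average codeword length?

2 bits/symbol

Repeatedly combine the two least-probable nodes; the expected code length is the sum of the merged weights.
merge 11/57 + 13/57 → 8/19
merge 16/57 + 17/57 → 11/19
merge 8/19 + 11/19 → 1
L = 8/19 + 11/19 + 1 = 2 bits/symbol.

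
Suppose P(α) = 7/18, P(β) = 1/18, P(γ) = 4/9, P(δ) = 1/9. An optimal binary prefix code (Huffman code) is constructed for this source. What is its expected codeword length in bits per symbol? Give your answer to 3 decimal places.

1.722 bits/symbol

Repeatedly combine the two least-probable nodes; the expected code length is the sum of the merged weights.
merge 1/18 + 1/9 → 1/6
merge 1/6 + 7/18 → 5/9
merge 4/9 + 5/9 → 1
L = 1/6 + 5/9 + 1 = 31/18 ≈ 1.722 bits/symbol.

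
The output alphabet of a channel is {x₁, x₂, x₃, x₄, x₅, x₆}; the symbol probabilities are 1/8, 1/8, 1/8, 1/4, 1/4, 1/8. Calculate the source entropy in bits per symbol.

Each probability is a power of 1/2, so log₂(1/p) is an integer.
H = Σ p·log₂(1/p) = 1/8·3 + 1/8·3 + 1/8·3 + 1/4·2 + 1/4·2 + 1/8·3 = 2.5 bits.

2.5 bits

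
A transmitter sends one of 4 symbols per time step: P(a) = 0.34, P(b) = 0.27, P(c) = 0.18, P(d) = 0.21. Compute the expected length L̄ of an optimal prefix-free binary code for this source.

Repeatedly combine the two least-probable nodes; the expected code length is the sum of the merged weights.
merge 9/50 + 21/100 → 39/100
merge 27/100 + 17/50 → 61/100
merge 39/100 + 61/100 → 1
L = 39/100 + 61/100 + 1 = 2 bits/symbol.

2 bits/symbol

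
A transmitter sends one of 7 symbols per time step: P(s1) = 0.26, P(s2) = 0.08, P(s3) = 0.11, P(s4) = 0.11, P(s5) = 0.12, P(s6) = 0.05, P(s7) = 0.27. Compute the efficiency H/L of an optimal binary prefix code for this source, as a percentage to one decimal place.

99.6%

Entropy H = −Σ p log₂ p ≈ 2.5906 bits.
Huffman merges: 1/20+2/25→13/100; 11/100+11/100→11/50; 3/25+13/100→1/4; 11/50+1/4→47/100; 13/50+27/100→53/100; 47/100+53/100→1. L = 13/5 ≈ 2.6000.
Efficiency = H/L = 2.5906/2.6000 = 99.6%.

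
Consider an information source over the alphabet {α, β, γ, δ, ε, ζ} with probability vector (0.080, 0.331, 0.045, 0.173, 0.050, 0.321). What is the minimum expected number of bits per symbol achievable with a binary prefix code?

2.27 bits/symbol

Repeatedly combine the two least-probable nodes; the expected code length is the sum of the merged weights.
merge 9/200 + 1/20 → 19/200
merge 2/25 + 19/200 → 7/40
merge 173/1000 + 7/40 → 87/250
merge 321/1000 + 331/1000 → 163/250
merge 87/250 + 163/250 → 1
L = 19/200 + 7/40 + 87/250 + 163/250 + 1 = 227/100 = 2.27 bits/symbol.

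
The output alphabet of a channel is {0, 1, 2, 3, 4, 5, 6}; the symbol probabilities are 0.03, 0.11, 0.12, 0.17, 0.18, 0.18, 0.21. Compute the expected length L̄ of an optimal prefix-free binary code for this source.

2.75 bits/symbol

Repeatedly combine the two least-probable nodes; the expected code length is the sum of the merged weights.
merge 3/100 + 11/100 → 7/50
merge 3/25 + 7/50 → 13/50
merge 17/100 + 9/50 → 7/20
merge 9/50 + 21/100 → 39/100
merge 13/50 + 7/20 → 61/100
merge 39/100 + 61/100 → 1
L = 7/50 + 13/50 + 7/20 + 39/100 + 61/100 + 1 = 11/4 = 2.75 bits/symbol.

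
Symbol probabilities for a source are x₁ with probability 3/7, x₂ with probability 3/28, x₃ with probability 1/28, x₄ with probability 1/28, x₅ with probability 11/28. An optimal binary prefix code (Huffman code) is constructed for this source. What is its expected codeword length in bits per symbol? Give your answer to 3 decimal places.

Repeatedly combine the two least-probable nodes; the expected code length is the sum of the merged weights.
merge 1/28 + 1/28 → 1/14
merge 1/14 + 3/28 → 5/28
merge 5/28 + 11/28 → 4/7
merge 3/7 + 4/7 → 1
L = 1/14 + 5/28 + 4/7 + 1 = 51/28 ≈ 1.821 bits/symbol.

1.821 bits/symbol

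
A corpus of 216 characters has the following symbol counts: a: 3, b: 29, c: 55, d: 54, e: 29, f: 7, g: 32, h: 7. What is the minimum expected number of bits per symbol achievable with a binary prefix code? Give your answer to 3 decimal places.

Probabilities are the counts divided by 216.
Repeatedly combine the two least-probable nodes; the expected code length is the sum of the merged weights.
merge 1/72 + 7/216 → 5/108
merge 7/216 + 5/108 → 17/216
merge 17/216 + 29/216 → 23/108
merge 29/216 + 4/27 → 61/216
merge 23/108 + 1/4 → 25/54
merge 55/216 + 61/216 → 29/54
merge 25/54 + 29/54 → 1
L = 5/108 + 17/216 + 23/108 + 61/216 + 25/54 + 29/54 + 1 = 283/108 ≈ 2.620 bits/symbol.

2.620 bits/symbol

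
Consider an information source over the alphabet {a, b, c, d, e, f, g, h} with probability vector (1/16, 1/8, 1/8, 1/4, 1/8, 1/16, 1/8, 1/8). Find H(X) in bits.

Each probability is a power of 1/2, so log₂(1/p) is an integer.
H = Σ p·log₂(1/p) = 1/16·4 + 1/8·3 + 1/8·3 + 1/4·2 + 1/8·3 + 1/16·4 + 1/8·3 + 1/8·3 = 2.875 bits.

2.875 bits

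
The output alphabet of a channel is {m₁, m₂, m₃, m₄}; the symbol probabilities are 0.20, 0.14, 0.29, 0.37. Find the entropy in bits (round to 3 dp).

1.910 bits

H = −Σ pᵢ log₂ pᵢ.
−0.20·log₂(0.20) = 0.4644
−0.14·log₂(0.14) = 0.3971
−0.29·log₂(0.29) = 0.5179
−0.37·log₂(0.37) = 0.5307
Sum ≈ 1.9101 → 1.910 bits.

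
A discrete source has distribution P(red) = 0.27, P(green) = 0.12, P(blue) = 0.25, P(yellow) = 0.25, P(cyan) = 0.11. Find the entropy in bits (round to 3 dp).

H = −Σ pᵢ log₂ pᵢ.
−0.27·log₂(0.27) = 0.5100
−0.12·log₂(0.12) = 0.3671
−0.25·log₂(0.25) = 0.5000
−0.25·log₂(0.25) = 0.5000
−0.11·log₂(0.11) = 0.3503
Sum ≈ 2.2274 → 2.227 bits.

2.227 bits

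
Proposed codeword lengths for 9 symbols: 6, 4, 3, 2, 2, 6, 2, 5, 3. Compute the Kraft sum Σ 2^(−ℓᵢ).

1.125

With common denominator 2^6 = 64: Σ 2^(−ℓᵢ) = 1/64 + 4/64 + 8/64 + 16/64 + 16/64 + 1/64 + 16/64 + 2/64 + 8/64 = 72/64 = 1.125.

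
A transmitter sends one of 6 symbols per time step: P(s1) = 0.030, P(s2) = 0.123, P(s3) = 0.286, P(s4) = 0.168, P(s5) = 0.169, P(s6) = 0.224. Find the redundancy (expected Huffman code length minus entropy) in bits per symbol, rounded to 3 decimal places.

Entropy H = −Σ p log₂ p ≈ 2.3894 bits.
Huffman merges: 3/100+123/1000→153/1000; 153/1000+21/125→321/1000; 169/1000+28/125→393/1000; 143/500+321/1000→607/1000; 393/1000+607/1000→1. L = 1237/500 ≈ 2.4740.
L − H = 2.4740 − 2.3894 = 0.085 bits.

0.085 bits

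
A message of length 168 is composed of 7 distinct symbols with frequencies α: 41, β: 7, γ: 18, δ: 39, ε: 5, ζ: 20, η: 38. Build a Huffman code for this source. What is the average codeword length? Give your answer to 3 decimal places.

2.548 bits/symbol

Probabilities are the counts divided by 168.
Repeatedly combine the two least-probable nodes; the expected code length is the sum of the merged weights.
merge 5/168 + 1/24 → 1/14
merge 1/14 + 3/28 → 5/28
merge 5/42 + 5/28 → 25/84
merge 19/84 + 13/56 → 11/24
merge 41/168 + 25/84 → 13/24
merge 11/24 + 13/24 → 1
L = 1/14 + 5/28 + 25/84 + 11/24 + 13/24 + 1 = 107/42 ≈ 2.548 bits/symbol.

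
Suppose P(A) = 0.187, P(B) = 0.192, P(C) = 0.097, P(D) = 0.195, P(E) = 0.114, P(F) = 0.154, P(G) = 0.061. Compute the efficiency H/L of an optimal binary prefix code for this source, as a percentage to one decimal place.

Entropy H = −Σ p log₂ p ≈ 2.7148 bits.
Huffman merges: 61/1000+97/1000→79/500; 57/500+77/500→67/250; 79/500+187/1000→69/200; 24/125+39/200→387/1000; 67/250+69/200→613/1000; 387/1000+613/1000→1. L = 2771/1000 ≈ 2.7710.
Efficiency = H/L = 2.7148/2.7710 = 98.0%.

98.0%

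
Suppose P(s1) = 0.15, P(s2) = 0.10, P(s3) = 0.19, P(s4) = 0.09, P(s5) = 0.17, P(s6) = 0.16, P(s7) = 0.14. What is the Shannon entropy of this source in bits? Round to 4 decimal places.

2.7653 bits

H = −Σ pᵢ log₂ pᵢ.
−0.15·log₂(0.15) = 0.4105
−0.10·log₂(0.10) = 0.3322
−0.19·log₂(0.19) = 0.4552
−0.09·log₂(0.09) = 0.3127
−0.17·log₂(0.17) = 0.4346
−0.16·log₂(0.16) = 0.4230
−0.14·log₂(0.14) = 0.3971
Sum ≈ 2.7653 → 2.7653 bits.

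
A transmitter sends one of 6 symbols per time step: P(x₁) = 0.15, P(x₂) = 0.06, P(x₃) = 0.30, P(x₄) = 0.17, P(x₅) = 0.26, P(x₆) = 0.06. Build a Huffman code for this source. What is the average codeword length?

2.39 bits/symbol

Repeatedly combine the two least-probable nodes; the expected code length is the sum of the merged weights.
merge 3/50 + 3/50 → 3/25
merge 3/25 + 3/20 → 27/100
merge 17/100 + 13/50 → 43/100
merge 27/100 + 3/10 → 57/100
merge 43/100 + 57/100 → 1
L = 3/25 + 27/100 + 43/100 + 57/100 + 1 = 239/100 = 2.39 bits/symbol.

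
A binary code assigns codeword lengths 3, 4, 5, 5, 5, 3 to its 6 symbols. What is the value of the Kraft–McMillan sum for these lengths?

0.40625

With common denominator 2^5 = 32: Σ 2^(−ℓᵢ) = 4/32 + 2/32 + 1/32 + 1/32 + 1/32 + 4/32 = 13/32 = 0.40625.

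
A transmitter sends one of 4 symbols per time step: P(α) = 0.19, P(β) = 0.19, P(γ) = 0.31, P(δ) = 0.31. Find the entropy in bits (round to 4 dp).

H = −Σ pᵢ log₂ pᵢ.
−0.19·log₂(0.19) = 0.4552
−0.19·log₂(0.19) = 0.4552
−0.31·log₂(0.31) = 0.5238
−0.31·log₂(0.31) = 0.5238
Sum ≈ 1.9580 → 1.9580 bits.

1.9580 bits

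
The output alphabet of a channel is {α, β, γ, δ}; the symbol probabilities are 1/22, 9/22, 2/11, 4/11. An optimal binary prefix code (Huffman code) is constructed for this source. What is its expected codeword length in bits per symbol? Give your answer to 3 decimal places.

1.818 bits/symbol

Repeatedly combine the two least-probable nodes; the expected code length is the sum of the merged weights.
merge 1/22 + 2/11 → 5/22
merge 5/22 + 4/11 → 13/22
merge 9/22 + 13/22 → 1
L = 5/22 + 13/22 + 1 = 20/11 ≈ 1.818 bits/symbol.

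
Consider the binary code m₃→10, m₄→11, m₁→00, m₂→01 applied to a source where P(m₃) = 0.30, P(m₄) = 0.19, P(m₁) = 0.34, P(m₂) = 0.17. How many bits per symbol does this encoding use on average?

L̄ = Σ pᵢ·ℓᵢ = 0.30·2 + 0.19·2 + 0.34·2 + 0.17·2 = 2 bits/symbol.

2 bits/symbol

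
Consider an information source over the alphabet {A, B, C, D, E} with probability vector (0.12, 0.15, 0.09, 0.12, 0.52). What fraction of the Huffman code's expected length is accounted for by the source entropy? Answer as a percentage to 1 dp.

Entropy H = −Σ p log₂ p ≈ 1.9479 bits.
Huffman merges: 9/100+3/25→21/100; 3/25+3/20→27/100; 21/100+27/100→12/25; 12/25+13/25→1. L = 49/25 ≈ 1.9600.
Efficiency = H/L = 1.9479/1.9600 = 99.4%.

99.4%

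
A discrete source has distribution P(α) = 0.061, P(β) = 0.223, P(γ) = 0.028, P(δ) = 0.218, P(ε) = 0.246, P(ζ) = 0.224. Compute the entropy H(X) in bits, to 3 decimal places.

H = −Σ pᵢ log₂ pᵢ.
−0.061·log₂(0.061) = 0.2461
−0.223·log₂(0.223) = 0.4828
−0.028·log₂(0.028) = 0.1444
−0.218·log₂(0.218) = 0.4791
−0.246·log₂(0.246) = 0.4977
−0.224·log₂(0.224) = 0.4835
Sum ≈ 2.3336 → 2.334 bits.

2.334 bits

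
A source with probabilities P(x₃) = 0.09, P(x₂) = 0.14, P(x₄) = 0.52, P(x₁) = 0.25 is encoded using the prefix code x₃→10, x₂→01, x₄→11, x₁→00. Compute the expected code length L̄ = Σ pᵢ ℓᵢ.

L̄ = Σ pᵢ·ℓᵢ = 0.09·2 + 0.14·2 + 0.52·2 + 0.25·2 = 2 bits/symbol.

2 bits/symbol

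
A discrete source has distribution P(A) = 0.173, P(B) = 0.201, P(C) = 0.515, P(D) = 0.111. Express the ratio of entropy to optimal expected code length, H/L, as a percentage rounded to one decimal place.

98.8%

Entropy H = −Σ p log₂ p ≈ 1.7482 bits.
Huffman merges: 111/1000+173/1000→71/250; 201/1000+71/250→97/200; 97/200+103/200→1. L = 1769/1000 ≈ 1.7690.
Efficiency = H/L = 1.7482/1.7690 = 98.8%.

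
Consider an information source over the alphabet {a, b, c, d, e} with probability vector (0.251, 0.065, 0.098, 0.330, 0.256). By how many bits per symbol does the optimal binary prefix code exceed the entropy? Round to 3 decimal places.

Entropy H = −Σ p log₂ p ≈ 2.1163 bits.
Huffman merges: 13/200+49/500→163/1000; 163/1000+251/1000→207/500; 32/125+33/100→293/500; 207/500+293/500→1. L = 2163/1000 ≈ 2.1630.
L − H = 2.1630 − 2.1163 = 0.047 bits.

0.047 bits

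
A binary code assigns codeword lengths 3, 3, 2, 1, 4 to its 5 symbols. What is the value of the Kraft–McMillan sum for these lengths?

With common denominator 2^4 = 16: Σ 2^(−ℓᵢ) = 2/16 + 2/16 + 4/16 + 8/16 + 1/16 = 17/16 = 1.0625.

1.0625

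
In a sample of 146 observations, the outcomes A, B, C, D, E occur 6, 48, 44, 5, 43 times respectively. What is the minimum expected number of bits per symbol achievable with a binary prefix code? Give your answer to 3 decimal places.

Probabilities are the counts divided by 146.
Repeatedly combine the two least-probable nodes; the expected code length is the sum of the merged weights.
merge 5/146 + 3/73 → 11/146
merge 11/146 + 43/146 → 27/73
merge 22/73 + 24/73 → 46/73
merge 27/73 + 46/73 → 1
L = 11/146 + 27/73 + 46/73 + 1 = 303/146 ≈ 2.075 bits/symbol.

2.075 bits/symbol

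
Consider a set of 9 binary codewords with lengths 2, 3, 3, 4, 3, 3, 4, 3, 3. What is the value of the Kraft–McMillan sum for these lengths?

With common denominator 2^4 = 16: Σ 2^(−ℓᵢ) = 4/16 + 2/16 + 2/16 + 1/16 + 2/16 + 2/16 + 1/16 + 2/16 + 2/16 = 18/16 = 1.125.

1.125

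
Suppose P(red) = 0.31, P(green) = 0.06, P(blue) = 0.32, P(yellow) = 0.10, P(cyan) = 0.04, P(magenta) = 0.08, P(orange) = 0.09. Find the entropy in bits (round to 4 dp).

H = −Σ pᵢ log₂ pᵢ.
−0.31·log₂(0.31) = 0.5238
−0.06·log₂(0.06) = 0.2435
−0.32·log₂(0.32) = 0.5260
−0.10·log₂(0.10) = 0.3322
−0.04·log₂(0.04) = 0.1858
−0.08·log₂(0.08) = 0.2915
−0.09·log₂(0.09) = 0.3127
Sum ≈ 2.4155 → 2.4155 bits.

2.4155 bits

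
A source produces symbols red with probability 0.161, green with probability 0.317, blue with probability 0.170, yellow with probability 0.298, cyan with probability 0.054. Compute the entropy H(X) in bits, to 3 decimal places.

H = −Σ pᵢ log₂ pᵢ.
−0.161·log₂(0.161) = 0.4242
−0.317·log₂(0.317) = 0.5254
−0.170·log₂(0.170) = 0.4346
−0.298·log₂(0.298) = 0.5205
−0.054·log₂(0.054) = 0.2274
Sum ≈ 2.1321 → 2.132 bits.

2.132 bits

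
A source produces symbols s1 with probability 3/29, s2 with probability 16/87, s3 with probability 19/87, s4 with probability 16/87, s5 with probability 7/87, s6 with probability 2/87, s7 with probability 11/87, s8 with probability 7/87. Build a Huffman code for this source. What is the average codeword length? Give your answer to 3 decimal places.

2.885 bits/symbol

Repeatedly combine the two least-probable nodes; the expected code length is the sum of the merged weights.
merge 2/87 + 7/87 → 3/29
merge 7/87 + 3/29 → 16/87
merge 3/29 + 11/87 → 20/87
merge 16/87 + 16/87 → 32/87
merge 16/87 + 19/87 → 35/87
merge 20/87 + 32/87 → 52/87
merge 35/87 + 52/87 → 1
L = 3/29 + 16/87 + 20/87 + 32/87 + 35/87 + 52/87 + 1 = 251/87 ≈ 2.885 bits/symbol.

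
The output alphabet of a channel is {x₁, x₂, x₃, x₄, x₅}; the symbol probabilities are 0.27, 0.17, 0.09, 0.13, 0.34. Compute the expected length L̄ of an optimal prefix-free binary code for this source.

2.22 bits/symbol

Repeatedly combine the two least-probable nodes; the expected code length is the sum of the merged weights.
merge 9/100 + 13/100 → 11/50
merge 17/100 + 11/50 → 39/100
merge 27/100 + 17/50 → 61/100
merge 39/100 + 61/100 → 1
L = 11/50 + 39/100 + 61/100 + 1 = 111/50 = 2.22 bits/symbol.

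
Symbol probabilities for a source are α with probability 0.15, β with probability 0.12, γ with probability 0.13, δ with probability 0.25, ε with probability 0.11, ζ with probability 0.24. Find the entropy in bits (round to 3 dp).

2.505 bits

H = −Σ pᵢ log₂ pᵢ.
−0.15·log₂(0.15) = 0.4105
−0.12·log₂(0.12) = 0.3671
−0.13·log₂(0.13) = 0.3826
−0.25·log₂(0.25) = 0.5000
−0.11·log₂(0.11) = 0.3503
−0.24·log₂(0.24) = 0.4941
Sum ≈ 2.5047 → 2.505 bits.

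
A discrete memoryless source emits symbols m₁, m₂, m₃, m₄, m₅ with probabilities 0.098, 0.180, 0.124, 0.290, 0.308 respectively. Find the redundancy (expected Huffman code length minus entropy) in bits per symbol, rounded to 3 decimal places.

0.034 bits

Entropy H = −Σ p log₂ p ≈ 2.1883 bits.
Huffman merges: 49/500+31/250→111/500; 9/50+111/500→201/500; 29/100+77/250→299/500; 201/500+299/500→1. L = 1111/500 ≈ 2.2220.
L − H = 2.2220 − 2.1883 = 0.034 bits.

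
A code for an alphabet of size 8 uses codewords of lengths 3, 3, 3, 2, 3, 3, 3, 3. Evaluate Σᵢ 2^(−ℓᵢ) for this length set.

1.125

With common denominator 2^3 = 8: Σ 2^(−ℓᵢ) = 1/8 + 1/8 + 1/8 + 2/8 + 1/8 + 1/8 + 1/8 + 1/8 = 9/8 = 1.125.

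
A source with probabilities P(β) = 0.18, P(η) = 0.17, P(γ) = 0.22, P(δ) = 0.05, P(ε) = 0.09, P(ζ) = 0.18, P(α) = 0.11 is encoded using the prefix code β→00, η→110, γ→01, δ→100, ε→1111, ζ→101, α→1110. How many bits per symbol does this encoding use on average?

L̄ = Σ pᵢ·ℓᵢ = 0.18·2 + 0.17·3 + 0.22·2 + 0.05·3 + 0.09·4 + 0.18·3 + 0.11·4 = 2.8 bits/symbol.

2.8 bits/symbol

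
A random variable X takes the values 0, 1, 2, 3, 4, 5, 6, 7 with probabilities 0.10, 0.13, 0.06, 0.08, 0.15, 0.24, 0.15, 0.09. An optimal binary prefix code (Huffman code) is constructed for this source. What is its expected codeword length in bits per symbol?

Repeatedly combine the two least-probable nodes; the expected code length is the sum of the merged weights.
merge 3/50 + 2/25 → 7/50
merge 9/100 + 1/10 → 19/100
merge 13/100 + 7/50 → 27/100
merge 3/20 + 3/20 → 3/10
merge 19/100 + 6/25 → 43/100
merge 27/100 + 3/10 → 57/100
merge 43/100 + 57/100 → 1
L = 7/50 + 19/100 + 27/100 + 3/10 + 43/100 + 57/100 + 1 = 29/10 = 2.9 bits/symbol.

2.9 bits/symbol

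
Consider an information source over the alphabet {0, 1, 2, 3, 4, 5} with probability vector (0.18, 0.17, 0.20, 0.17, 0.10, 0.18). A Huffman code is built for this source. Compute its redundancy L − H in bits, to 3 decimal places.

0.064 bits

Entropy H = −Σ p log₂ p ≈ 2.5564 bits.
Huffman merges: 1/10+17/100→27/100; 17/100+9/50→7/20; 9/50+1/5→19/50; 27/100+7/20→31/50; 19/50+31/50→1. L = 131/50 ≈ 2.6200.
L − H = 2.6200 − 2.5564 = 0.064 bits.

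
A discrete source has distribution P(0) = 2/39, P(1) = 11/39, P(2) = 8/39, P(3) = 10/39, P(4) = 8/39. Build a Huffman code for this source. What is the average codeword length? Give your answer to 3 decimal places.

2.256 bits/symbol

Repeatedly combine the two least-probable nodes; the expected code length is the sum of the merged weights.
merge 2/39 + 8/39 → 10/39
merge 8/39 + 10/39 → 6/13
merge 10/39 + 11/39 → 7/13
merge 6/13 + 7/13 → 1
L = 10/39 + 6/13 + 7/13 + 1 = 88/39 ≈ 2.256 bits/symbol.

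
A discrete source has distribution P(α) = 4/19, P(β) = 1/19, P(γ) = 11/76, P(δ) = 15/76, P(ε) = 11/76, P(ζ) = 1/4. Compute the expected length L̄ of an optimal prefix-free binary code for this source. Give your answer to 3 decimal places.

Repeatedly combine the two least-probable nodes; the expected code length is the sum of the merged weights.
merge 1/19 + 11/76 → 15/76
merge 11/76 + 15/76 → 13/38
merge 15/76 + 4/19 → 31/76
merge 1/4 + 13/38 → 45/76
merge 31/76 + 45/76 → 1
L = 15/76 + 13/38 + 31/76 + 45/76 + 1 = 193/76 ≈ 2.539 bits/symbol.

2.539 bits/symbol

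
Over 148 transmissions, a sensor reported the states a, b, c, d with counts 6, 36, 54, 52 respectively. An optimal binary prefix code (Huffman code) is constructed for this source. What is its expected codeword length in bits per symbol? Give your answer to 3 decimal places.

1.919 bits/symbol

Probabilities are the counts divided by 148.
Repeatedly combine the two least-probable nodes; the expected code length is the sum of the merged weights.
merge 3/74 + 9/37 → 21/74
merge 21/74 + 13/37 → 47/74
merge 27/74 + 47/74 → 1
L = 21/74 + 47/74 + 1 = 71/37 ≈ 1.919 bits/symbol.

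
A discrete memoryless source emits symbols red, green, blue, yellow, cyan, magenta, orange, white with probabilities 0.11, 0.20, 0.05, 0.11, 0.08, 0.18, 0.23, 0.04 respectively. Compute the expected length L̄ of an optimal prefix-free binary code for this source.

2.83 bits/symbol

Repeatedly combine the two least-probable nodes; the expected code length is the sum of the merged weights.
merge 1/25 + 1/20 → 9/100
merge 2/25 + 9/100 → 17/100
merge 11/100 + 11/100 → 11/50
merge 17/100 + 9/50 → 7/20
merge 1/5 + 11/50 → 21/50
merge 23/100 + 7/20 → 29/50
merge 21/50 + 29/50 → 1
L = 9/100 + 17/100 + 11/50 + 7/20 + 21/50 + 29/50 + 1 = 283/100 = 2.83 bits/symbol.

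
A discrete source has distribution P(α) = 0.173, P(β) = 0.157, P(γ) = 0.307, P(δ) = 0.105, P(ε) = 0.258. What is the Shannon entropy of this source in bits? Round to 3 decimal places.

H = −Σ pᵢ log₂ pᵢ.
−0.173·log₂(0.173) = 0.4379
−0.157·log₂(0.157) = 0.4194
−0.307·log₂(0.307) = 0.5230
−0.105·log₂(0.105) = 0.3414
−0.258·log₂(0.258) = 0.5043
Sum ≈ 2.2260 → 2.226 bits.

2.226 bits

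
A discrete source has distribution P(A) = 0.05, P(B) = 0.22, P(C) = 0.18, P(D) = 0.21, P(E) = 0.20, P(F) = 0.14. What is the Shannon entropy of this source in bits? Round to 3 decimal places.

2.476 bits

H = −Σ pᵢ log₂ pᵢ.
−0.05·log₂(0.05) = 0.2161
−0.22·log₂(0.22) = 0.4806
−0.18·log₂(0.18) = 0.4453
−0.21·log₂(0.21) = 0.4728
−0.20·log₂(0.20) = 0.4644
−0.14·log₂(0.14) = 0.3971
Sum ≈ 2.4763 → 2.476 bits.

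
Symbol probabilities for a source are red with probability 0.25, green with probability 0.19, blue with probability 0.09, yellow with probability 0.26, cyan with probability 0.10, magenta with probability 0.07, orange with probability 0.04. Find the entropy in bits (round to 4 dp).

2.5597 bits

H = −Σ pᵢ log₂ pᵢ.
−0.25·log₂(0.25) = 0.5000
−0.19·log₂(0.19) = 0.4552
−0.09·log₂(0.09) = 0.3127
−0.26·log₂(0.26) = 0.5053
−0.10·log₂(0.10) = 0.3322
−0.07·log₂(0.07) = 0.2686
−0.04·log₂(0.04) = 0.1858
Sum ≈ 2.5597 → 2.5597 bits.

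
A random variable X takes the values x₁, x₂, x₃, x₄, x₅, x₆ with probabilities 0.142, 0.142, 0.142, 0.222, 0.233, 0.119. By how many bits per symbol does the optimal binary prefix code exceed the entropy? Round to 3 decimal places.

Entropy H = −Σ p log₂ p ≈ 2.5368 bits.
Huffman merges: 119/1000+71/500→261/1000; 71/500+71/500→71/250; 111/500+233/1000→91/200; 261/1000+71/250→109/200; 91/200+109/200→1. L = 509/200 ≈ 2.5450.
L − H = 2.5450 − 2.5368 = 0.008 bits.

0.008 bits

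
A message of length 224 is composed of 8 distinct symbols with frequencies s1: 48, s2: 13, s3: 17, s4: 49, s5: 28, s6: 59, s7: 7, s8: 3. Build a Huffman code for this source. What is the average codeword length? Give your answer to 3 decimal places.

Probabilities are the counts divided by 224.
Repeatedly combine the two least-probable nodes; the expected code length is the sum of the merged weights.
merge 3/224 + 1/32 → 5/112
merge 5/112 + 13/224 → 23/224
merge 17/224 + 23/224 → 5/28
merge 1/8 + 5/28 → 17/56
merge 3/14 + 7/32 → 97/224
merge 59/224 + 17/56 → 127/224
merge 97/224 + 127/224 → 1
L = 5/112 + 23/224 + 5/28 + 17/56 + 97/224 + 127/224 + 1 = 589/224 ≈ 2.629 bits/symbol.

2.629 bits/symbol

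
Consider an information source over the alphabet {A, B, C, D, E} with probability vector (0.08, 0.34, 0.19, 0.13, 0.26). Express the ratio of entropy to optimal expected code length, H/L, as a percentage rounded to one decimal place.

Entropy H = −Σ p log₂ p ≈ 2.1638 bits.
Huffman merges: 2/25+13/100→21/100; 19/100+21/100→2/5; 13/50+17/50→3/5; 2/5+3/5→1. L = 221/100 ≈ 2.2100.
Efficiency = H/L = 2.1638/2.2100 = 97.9%.

97.9%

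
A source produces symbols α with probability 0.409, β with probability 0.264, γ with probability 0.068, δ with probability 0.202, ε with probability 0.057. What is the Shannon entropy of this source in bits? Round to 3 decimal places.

2.000 bits

H = −Σ pᵢ log₂ pᵢ.
−0.409·log₂(0.409) = 0.5275
−0.264·log₂(0.264) = 0.5072
−0.068·log₂(0.068) = 0.2637
−0.202·log₂(0.202) = 0.4661
−0.057·log₂(0.057) = 0.2356
Sum ≈ 2.0002 → 2.000 bits.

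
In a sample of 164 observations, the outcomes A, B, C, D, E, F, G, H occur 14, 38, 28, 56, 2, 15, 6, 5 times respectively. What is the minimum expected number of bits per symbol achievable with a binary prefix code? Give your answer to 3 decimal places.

Probabilities are the counts divided by 164.
Repeatedly combine the two least-probable nodes; the expected code length is the sum of the merged weights.
merge 1/82 + 5/164 → 7/164
merge 3/82 + 7/164 → 13/164
merge 13/164 + 7/82 → 27/164
merge 15/164 + 27/164 → 21/82
merge 7/41 + 19/82 → 33/82
merge 21/82 + 14/41 → 49/82
merge 33/82 + 49/82 → 1
L = 7/164 + 13/164 + 27/164 + 21/82 + 33/82 + 49/82 + 1 = 417/164 ≈ 2.543 bits/symbol.

2.543 bits/symbol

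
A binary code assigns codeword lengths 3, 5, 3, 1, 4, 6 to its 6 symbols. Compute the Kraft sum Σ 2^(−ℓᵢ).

With common denominator 2^6 = 64: Σ 2^(−ℓᵢ) = 8/64 + 2/64 + 8/64 + 32/64 + 4/64 + 1/64 = 55/64 = 0.859375.

0.859375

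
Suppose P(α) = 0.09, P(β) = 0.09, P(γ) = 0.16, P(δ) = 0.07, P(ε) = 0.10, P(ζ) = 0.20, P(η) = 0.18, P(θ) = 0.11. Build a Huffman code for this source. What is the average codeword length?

Repeatedly combine the two least-probable nodes; the expected code length is the sum of the merged weights.
merge 7/100 + 9/100 → 4/25
merge 9/100 + 1/10 → 19/100
merge 11/100 + 4/25 → 27/100
merge 4/25 + 9/50 → 17/50
merge 19/100 + 1/5 → 39/100
merge 27/100 + 17/50 → 61/100
merge 39/100 + 61/100 → 1
L = 4/25 + 19/100 + 27/100 + 17/50 + 39/100 + 61/100 + 1 = 74/25 = 2.96 bits/symbol.

2.96 bits/symbol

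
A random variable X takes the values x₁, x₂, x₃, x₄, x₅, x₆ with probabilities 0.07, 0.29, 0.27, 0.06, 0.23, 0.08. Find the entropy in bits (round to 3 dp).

H = −Σ pᵢ log₂ pᵢ.
−0.07·log₂(0.07) = 0.2686
−0.29·log₂(0.29) = 0.5179
−0.27·log₂(0.27) = 0.5100
−0.06·log₂(0.06) = 0.2435
−0.23·log₂(0.23) = 0.4877
−0.08·log₂(0.08) = 0.2915
Sum ≈ 2.3192 → 2.319 bits.

2.319 bits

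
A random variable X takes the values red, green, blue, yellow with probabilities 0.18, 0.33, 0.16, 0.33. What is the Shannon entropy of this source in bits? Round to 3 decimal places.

1.924 bits

H = −Σ pᵢ log₂ pᵢ.
−0.18·log₂(0.18) = 0.4453
−0.33·log₂(0.33) = 0.5278
−0.16·log₂(0.16) = 0.4230
−0.33·log₂(0.33) = 0.5278
Sum ≈ 1.9240 → 1.924 bits.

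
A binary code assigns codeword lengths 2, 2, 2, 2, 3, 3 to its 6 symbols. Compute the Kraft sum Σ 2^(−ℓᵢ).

With common denominator 2^3 = 8: Σ 2^(−ℓᵢ) = 2/8 + 2/8 + 2/8 + 2/8 + 1/8 + 1/8 = 10/8 = 1.25.

1.25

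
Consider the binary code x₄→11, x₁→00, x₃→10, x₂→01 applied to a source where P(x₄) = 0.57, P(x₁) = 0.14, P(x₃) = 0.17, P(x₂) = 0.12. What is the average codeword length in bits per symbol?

2 bits/symbol

L̄ = Σ pᵢ·ℓᵢ = 0.57·2 + 0.14·2 + 0.17·2 + 0.12·2 = 2 bits/symbol.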